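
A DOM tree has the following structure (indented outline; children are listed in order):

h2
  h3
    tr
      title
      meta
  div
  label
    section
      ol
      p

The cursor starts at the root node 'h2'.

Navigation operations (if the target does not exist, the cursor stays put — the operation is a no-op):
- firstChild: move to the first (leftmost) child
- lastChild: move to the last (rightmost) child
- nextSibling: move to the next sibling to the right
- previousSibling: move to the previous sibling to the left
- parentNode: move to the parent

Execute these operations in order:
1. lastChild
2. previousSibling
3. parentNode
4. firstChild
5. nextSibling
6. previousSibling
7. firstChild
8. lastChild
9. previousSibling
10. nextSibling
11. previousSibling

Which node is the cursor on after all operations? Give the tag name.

After 1 (lastChild): label
After 2 (previousSibling): div
After 3 (parentNode): h2
After 4 (firstChild): h3
After 5 (nextSibling): div
After 6 (previousSibling): h3
After 7 (firstChild): tr
After 8 (lastChild): meta
After 9 (previousSibling): title
After 10 (nextSibling): meta
After 11 (previousSibling): title

Answer: title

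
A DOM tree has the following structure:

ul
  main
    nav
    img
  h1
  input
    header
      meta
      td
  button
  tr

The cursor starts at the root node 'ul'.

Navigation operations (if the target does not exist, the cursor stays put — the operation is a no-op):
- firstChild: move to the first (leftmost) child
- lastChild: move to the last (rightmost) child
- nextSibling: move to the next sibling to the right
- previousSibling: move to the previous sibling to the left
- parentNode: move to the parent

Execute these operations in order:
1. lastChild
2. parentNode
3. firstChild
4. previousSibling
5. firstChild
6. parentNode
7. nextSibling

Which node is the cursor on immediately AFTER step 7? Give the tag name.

After 1 (lastChild): tr
After 2 (parentNode): ul
After 3 (firstChild): main
After 4 (previousSibling): main (no-op, stayed)
After 5 (firstChild): nav
After 6 (parentNode): main
After 7 (nextSibling): h1

Answer: h1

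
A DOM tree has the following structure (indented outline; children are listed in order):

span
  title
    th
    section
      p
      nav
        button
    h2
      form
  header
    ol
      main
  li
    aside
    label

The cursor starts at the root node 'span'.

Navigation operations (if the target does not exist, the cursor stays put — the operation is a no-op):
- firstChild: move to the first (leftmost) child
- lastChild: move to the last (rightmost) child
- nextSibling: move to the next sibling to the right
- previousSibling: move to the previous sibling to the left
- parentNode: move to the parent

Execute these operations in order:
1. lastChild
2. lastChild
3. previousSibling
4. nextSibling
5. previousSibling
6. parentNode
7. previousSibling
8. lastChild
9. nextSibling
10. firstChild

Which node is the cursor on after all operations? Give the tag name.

After 1 (lastChild): li
After 2 (lastChild): label
After 3 (previousSibling): aside
After 4 (nextSibling): label
After 5 (previousSibling): aside
After 6 (parentNode): li
After 7 (previousSibling): header
After 8 (lastChild): ol
After 9 (nextSibling): ol (no-op, stayed)
After 10 (firstChild): main

Answer: main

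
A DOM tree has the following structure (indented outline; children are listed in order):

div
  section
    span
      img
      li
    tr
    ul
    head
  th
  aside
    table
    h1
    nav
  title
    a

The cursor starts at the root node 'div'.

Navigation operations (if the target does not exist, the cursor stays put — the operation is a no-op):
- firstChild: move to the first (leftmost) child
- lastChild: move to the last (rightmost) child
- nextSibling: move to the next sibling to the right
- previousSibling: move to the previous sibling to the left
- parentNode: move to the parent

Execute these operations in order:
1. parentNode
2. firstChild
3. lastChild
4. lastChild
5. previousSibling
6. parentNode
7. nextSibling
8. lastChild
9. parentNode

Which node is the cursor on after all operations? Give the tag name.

Answer: div

Derivation:
After 1 (parentNode): div (no-op, stayed)
After 2 (firstChild): section
After 3 (lastChild): head
After 4 (lastChild): head (no-op, stayed)
After 5 (previousSibling): ul
After 6 (parentNode): section
After 7 (nextSibling): th
After 8 (lastChild): th (no-op, stayed)
After 9 (parentNode): div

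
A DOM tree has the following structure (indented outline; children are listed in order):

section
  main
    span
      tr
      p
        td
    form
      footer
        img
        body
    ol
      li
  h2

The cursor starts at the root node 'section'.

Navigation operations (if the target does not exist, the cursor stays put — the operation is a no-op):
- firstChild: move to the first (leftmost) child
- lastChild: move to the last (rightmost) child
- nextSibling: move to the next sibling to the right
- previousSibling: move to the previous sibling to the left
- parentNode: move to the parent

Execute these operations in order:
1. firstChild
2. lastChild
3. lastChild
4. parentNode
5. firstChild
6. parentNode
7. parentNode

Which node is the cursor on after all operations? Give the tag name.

After 1 (firstChild): main
After 2 (lastChild): ol
After 3 (lastChild): li
After 4 (parentNode): ol
After 5 (firstChild): li
After 6 (parentNode): ol
After 7 (parentNode): main

Answer: main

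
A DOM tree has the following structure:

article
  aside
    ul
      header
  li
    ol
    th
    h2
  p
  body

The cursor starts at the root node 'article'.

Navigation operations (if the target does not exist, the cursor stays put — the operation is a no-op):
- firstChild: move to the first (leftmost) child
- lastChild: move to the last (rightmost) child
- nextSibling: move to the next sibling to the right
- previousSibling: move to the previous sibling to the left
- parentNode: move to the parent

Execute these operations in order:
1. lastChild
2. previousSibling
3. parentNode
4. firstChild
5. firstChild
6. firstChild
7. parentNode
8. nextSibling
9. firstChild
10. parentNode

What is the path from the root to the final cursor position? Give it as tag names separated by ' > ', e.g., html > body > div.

Answer: article > aside > ul

Derivation:
After 1 (lastChild): body
After 2 (previousSibling): p
After 3 (parentNode): article
After 4 (firstChild): aside
After 5 (firstChild): ul
After 6 (firstChild): header
After 7 (parentNode): ul
After 8 (nextSibling): ul (no-op, stayed)
After 9 (firstChild): header
After 10 (parentNode): ul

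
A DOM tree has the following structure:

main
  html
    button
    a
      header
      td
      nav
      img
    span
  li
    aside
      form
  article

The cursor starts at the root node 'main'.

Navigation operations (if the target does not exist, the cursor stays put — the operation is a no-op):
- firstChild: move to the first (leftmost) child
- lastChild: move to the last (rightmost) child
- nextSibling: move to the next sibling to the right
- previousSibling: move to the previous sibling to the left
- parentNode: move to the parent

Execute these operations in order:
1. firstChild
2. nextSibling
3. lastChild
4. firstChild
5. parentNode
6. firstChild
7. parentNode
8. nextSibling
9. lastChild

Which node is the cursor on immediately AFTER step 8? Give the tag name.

Answer: aside

Derivation:
After 1 (firstChild): html
After 2 (nextSibling): li
After 3 (lastChild): aside
After 4 (firstChild): form
After 5 (parentNode): aside
After 6 (firstChild): form
After 7 (parentNode): aside
After 8 (nextSibling): aside (no-op, stayed)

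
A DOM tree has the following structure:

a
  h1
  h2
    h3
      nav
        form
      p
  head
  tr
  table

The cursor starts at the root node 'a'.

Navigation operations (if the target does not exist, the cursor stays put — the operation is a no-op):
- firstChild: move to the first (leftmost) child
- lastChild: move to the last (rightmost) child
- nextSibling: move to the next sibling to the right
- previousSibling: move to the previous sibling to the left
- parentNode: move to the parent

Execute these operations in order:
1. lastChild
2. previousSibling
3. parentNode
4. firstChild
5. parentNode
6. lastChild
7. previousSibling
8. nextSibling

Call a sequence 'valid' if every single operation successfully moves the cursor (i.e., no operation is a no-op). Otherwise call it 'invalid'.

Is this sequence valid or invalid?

After 1 (lastChild): table
After 2 (previousSibling): tr
After 3 (parentNode): a
After 4 (firstChild): h1
After 5 (parentNode): a
After 6 (lastChild): table
After 7 (previousSibling): tr
After 8 (nextSibling): table

Answer: valid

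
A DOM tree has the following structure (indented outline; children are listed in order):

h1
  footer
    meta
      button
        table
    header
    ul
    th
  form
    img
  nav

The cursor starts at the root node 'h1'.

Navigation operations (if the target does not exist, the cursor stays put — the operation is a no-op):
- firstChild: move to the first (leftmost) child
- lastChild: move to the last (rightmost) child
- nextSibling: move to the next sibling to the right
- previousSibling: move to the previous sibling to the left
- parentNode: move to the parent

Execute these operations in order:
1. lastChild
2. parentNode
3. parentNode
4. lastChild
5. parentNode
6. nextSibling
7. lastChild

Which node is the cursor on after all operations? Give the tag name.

After 1 (lastChild): nav
After 2 (parentNode): h1
After 3 (parentNode): h1 (no-op, stayed)
After 4 (lastChild): nav
After 5 (parentNode): h1
After 6 (nextSibling): h1 (no-op, stayed)
After 7 (lastChild): nav

Answer: nav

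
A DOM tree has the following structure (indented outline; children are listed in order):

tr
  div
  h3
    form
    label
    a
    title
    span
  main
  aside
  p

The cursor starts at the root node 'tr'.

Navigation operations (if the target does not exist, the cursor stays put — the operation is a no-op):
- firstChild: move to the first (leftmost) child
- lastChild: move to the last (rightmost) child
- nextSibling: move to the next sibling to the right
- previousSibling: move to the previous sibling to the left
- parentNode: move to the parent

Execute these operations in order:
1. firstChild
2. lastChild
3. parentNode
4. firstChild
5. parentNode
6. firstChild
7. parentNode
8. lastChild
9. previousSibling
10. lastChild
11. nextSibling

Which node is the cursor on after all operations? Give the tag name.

After 1 (firstChild): div
After 2 (lastChild): div (no-op, stayed)
After 3 (parentNode): tr
After 4 (firstChild): div
After 5 (parentNode): tr
After 6 (firstChild): div
After 7 (parentNode): tr
After 8 (lastChild): p
After 9 (previousSibling): aside
After 10 (lastChild): aside (no-op, stayed)
After 11 (nextSibling): p

Answer: p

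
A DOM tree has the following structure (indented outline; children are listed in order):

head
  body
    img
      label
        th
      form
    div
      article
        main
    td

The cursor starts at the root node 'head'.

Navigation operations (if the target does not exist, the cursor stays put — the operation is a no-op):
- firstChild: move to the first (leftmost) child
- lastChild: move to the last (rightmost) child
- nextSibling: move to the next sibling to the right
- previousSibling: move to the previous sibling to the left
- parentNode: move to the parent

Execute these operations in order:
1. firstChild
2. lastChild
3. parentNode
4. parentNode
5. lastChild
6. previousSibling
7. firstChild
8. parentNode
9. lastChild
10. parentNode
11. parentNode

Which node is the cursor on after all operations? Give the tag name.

After 1 (firstChild): body
After 2 (lastChild): td
After 3 (parentNode): body
After 4 (parentNode): head
After 5 (lastChild): body
After 6 (previousSibling): body (no-op, stayed)
After 7 (firstChild): img
After 8 (parentNode): body
After 9 (lastChild): td
After 10 (parentNode): body
After 11 (parentNode): head

Answer: head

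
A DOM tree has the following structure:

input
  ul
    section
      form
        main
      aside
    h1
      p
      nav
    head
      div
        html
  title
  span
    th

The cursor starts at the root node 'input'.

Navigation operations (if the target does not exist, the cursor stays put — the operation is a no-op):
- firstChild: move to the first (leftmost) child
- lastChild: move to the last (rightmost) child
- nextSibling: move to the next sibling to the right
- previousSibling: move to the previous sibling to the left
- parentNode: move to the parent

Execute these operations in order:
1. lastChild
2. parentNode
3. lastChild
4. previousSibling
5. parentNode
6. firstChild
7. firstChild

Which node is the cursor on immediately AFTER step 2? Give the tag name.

After 1 (lastChild): span
After 2 (parentNode): input

Answer: input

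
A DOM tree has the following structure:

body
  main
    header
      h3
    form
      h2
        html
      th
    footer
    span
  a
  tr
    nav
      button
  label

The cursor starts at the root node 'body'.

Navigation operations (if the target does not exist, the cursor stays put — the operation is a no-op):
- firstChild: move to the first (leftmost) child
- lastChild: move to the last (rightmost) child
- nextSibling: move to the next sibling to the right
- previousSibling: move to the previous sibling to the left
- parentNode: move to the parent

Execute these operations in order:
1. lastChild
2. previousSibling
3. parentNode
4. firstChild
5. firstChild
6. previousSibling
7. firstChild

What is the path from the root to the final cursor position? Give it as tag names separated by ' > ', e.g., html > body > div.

After 1 (lastChild): label
After 2 (previousSibling): tr
After 3 (parentNode): body
After 4 (firstChild): main
After 5 (firstChild): header
After 6 (previousSibling): header (no-op, stayed)
After 7 (firstChild): h3

Answer: body > main > header > h3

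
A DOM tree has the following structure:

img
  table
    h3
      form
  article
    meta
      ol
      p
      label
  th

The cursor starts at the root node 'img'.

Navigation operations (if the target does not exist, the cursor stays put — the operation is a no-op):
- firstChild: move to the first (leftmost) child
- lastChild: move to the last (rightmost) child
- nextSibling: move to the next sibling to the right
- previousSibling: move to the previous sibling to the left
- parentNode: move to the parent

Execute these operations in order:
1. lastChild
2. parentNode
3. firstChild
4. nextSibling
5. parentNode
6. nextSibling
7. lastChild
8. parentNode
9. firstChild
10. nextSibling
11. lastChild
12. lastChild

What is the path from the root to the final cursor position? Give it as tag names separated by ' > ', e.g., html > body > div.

Answer: img > article > meta > label

Derivation:
After 1 (lastChild): th
After 2 (parentNode): img
After 3 (firstChild): table
After 4 (nextSibling): article
After 5 (parentNode): img
After 6 (nextSibling): img (no-op, stayed)
After 7 (lastChild): th
After 8 (parentNode): img
After 9 (firstChild): table
After 10 (nextSibling): article
After 11 (lastChild): meta
After 12 (lastChild): label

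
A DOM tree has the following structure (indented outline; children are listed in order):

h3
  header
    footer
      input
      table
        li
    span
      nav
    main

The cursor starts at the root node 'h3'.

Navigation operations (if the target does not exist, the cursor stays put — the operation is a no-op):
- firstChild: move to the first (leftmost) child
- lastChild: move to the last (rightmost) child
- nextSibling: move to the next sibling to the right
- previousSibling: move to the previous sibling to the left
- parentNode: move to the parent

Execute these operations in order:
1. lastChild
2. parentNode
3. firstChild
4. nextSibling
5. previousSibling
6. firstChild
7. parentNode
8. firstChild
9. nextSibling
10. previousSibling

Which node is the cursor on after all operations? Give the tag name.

Answer: footer

Derivation:
After 1 (lastChild): header
After 2 (parentNode): h3
After 3 (firstChild): header
After 4 (nextSibling): header (no-op, stayed)
After 5 (previousSibling): header (no-op, stayed)
After 6 (firstChild): footer
After 7 (parentNode): header
After 8 (firstChild): footer
After 9 (nextSibling): span
After 10 (previousSibling): footer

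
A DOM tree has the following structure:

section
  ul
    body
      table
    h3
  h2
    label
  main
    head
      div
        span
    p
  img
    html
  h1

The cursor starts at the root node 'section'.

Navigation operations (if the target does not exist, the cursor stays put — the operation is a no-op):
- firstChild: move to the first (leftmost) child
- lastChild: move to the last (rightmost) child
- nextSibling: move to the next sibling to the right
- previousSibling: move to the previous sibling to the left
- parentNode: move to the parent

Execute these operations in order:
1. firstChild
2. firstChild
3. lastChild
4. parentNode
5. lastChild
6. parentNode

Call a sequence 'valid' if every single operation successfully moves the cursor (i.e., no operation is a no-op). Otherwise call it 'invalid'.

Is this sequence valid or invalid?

After 1 (firstChild): ul
After 2 (firstChild): body
After 3 (lastChild): table
After 4 (parentNode): body
After 5 (lastChild): table
After 6 (parentNode): body

Answer: valid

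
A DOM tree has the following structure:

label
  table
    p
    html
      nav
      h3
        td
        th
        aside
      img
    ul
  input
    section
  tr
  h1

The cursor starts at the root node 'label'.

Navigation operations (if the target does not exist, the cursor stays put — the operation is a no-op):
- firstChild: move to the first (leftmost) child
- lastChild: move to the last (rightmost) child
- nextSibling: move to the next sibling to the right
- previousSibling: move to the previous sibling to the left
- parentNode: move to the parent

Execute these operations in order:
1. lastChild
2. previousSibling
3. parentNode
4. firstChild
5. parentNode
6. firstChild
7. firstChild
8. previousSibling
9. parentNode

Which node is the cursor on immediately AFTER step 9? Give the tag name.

After 1 (lastChild): h1
After 2 (previousSibling): tr
After 3 (parentNode): label
After 4 (firstChild): table
After 5 (parentNode): label
After 6 (firstChild): table
After 7 (firstChild): p
After 8 (previousSibling): p (no-op, stayed)
After 9 (parentNode): table

Answer: table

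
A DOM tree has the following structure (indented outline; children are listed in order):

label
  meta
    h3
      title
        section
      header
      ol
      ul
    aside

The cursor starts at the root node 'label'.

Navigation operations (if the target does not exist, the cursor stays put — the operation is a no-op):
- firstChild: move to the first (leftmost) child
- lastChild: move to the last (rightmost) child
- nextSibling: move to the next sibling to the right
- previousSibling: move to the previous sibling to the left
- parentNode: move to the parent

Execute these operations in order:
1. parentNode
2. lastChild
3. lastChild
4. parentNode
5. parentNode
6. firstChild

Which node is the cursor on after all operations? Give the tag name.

Answer: meta

Derivation:
After 1 (parentNode): label (no-op, stayed)
After 2 (lastChild): meta
After 3 (lastChild): aside
After 4 (parentNode): meta
After 5 (parentNode): label
After 6 (firstChild): meta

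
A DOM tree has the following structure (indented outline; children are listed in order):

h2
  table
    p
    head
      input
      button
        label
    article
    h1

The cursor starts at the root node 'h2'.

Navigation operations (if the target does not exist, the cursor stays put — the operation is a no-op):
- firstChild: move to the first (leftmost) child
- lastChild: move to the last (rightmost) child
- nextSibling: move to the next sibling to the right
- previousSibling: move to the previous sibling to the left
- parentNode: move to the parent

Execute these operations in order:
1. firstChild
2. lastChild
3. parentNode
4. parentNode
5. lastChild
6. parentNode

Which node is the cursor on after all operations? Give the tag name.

Answer: h2

Derivation:
After 1 (firstChild): table
After 2 (lastChild): h1
After 3 (parentNode): table
After 4 (parentNode): h2
After 5 (lastChild): table
After 6 (parentNode): h2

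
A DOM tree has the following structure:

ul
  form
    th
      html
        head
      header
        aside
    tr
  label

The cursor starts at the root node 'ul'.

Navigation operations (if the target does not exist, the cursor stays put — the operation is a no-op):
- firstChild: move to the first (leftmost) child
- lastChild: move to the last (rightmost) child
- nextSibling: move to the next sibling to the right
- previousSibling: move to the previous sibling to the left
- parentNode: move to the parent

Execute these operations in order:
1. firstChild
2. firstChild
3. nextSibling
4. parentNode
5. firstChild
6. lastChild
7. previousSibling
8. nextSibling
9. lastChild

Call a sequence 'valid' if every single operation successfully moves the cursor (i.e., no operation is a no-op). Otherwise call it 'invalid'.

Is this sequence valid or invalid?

Answer: valid

Derivation:
After 1 (firstChild): form
After 2 (firstChild): th
After 3 (nextSibling): tr
After 4 (parentNode): form
After 5 (firstChild): th
After 6 (lastChild): header
After 7 (previousSibling): html
After 8 (nextSibling): header
After 9 (lastChild): aside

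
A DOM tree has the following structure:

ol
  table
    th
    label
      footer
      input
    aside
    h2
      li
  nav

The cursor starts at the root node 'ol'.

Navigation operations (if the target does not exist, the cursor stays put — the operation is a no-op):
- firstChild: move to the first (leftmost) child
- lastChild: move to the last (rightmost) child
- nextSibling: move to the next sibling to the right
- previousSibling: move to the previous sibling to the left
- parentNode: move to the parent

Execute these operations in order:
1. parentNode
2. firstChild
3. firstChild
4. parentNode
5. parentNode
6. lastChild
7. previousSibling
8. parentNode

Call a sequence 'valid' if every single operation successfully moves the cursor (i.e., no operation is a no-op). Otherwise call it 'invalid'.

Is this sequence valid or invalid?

After 1 (parentNode): ol (no-op, stayed)
After 2 (firstChild): table
After 3 (firstChild): th
After 4 (parentNode): table
After 5 (parentNode): ol
After 6 (lastChild): nav
After 7 (previousSibling): table
After 8 (parentNode): ol

Answer: invalid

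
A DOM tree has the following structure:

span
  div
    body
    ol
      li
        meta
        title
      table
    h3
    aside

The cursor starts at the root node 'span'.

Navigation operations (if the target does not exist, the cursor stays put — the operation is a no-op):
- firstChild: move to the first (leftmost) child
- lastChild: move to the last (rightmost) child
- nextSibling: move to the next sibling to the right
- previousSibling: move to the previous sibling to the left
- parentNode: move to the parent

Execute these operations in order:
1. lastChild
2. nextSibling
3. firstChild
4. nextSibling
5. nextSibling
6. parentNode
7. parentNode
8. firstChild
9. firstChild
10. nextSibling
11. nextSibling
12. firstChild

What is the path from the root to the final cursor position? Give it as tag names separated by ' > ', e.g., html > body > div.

Answer: span > div > h3

Derivation:
After 1 (lastChild): div
After 2 (nextSibling): div (no-op, stayed)
After 3 (firstChild): body
After 4 (nextSibling): ol
After 5 (nextSibling): h3
After 6 (parentNode): div
After 7 (parentNode): span
After 8 (firstChild): div
After 9 (firstChild): body
After 10 (nextSibling): ol
After 11 (nextSibling): h3
After 12 (firstChild): h3 (no-op, stayed)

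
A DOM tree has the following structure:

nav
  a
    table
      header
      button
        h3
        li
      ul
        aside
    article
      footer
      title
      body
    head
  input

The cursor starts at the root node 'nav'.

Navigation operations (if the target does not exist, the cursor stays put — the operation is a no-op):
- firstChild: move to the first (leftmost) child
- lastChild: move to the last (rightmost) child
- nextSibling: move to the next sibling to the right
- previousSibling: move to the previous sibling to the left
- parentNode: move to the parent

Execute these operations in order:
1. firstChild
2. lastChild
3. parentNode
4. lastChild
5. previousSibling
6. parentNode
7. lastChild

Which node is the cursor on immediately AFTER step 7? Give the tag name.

Answer: head

Derivation:
After 1 (firstChild): a
After 2 (lastChild): head
After 3 (parentNode): a
After 4 (lastChild): head
After 5 (previousSibling): article
After 6 (parentNode): a
After 7 (lastChild): head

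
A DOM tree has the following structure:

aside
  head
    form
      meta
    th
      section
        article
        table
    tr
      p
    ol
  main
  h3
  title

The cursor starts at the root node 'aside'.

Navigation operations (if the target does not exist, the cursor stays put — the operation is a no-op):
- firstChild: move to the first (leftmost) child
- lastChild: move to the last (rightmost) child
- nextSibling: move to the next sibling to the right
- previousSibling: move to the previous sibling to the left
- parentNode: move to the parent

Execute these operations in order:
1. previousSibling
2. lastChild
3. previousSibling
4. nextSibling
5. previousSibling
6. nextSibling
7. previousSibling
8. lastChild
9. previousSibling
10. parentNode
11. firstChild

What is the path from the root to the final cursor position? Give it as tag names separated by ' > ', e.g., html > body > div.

Answer: aside > head

Derivation:
After 1 (previousSibling): aside (no-op, stayed)
After 2 (lastChild): title
After 3 (previousSibling): h3
After 4 (nextSibling): title
After 5 (previousSibling): h3
After 6 (nextSibling): title
After 7 (previousSibling): h3
After 8 (lastChild): h3 (no-op, stayed)
After 9 (previousSibling): main
After 10 (parentNode): aside
After 11 (firstChild): head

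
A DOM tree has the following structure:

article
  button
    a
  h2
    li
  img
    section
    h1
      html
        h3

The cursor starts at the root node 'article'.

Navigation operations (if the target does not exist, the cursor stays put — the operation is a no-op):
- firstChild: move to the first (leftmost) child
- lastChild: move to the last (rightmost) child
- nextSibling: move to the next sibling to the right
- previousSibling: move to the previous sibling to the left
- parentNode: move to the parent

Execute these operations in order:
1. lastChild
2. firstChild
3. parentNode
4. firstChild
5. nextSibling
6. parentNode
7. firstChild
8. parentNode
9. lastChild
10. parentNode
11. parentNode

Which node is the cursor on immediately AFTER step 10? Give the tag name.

Answer: img

Derivation:
After 1 (lastChild): img
After 2 (firstChild): section
After 3 (parentNode): img
After 4 (firstChild): section
After 5 (nextSibling): h1
After 6 (parentNode): img
After 7 (firstChild): section
After 8 (parentNode): img
After 9 (lastChild): h1
After 10 (parentNode): img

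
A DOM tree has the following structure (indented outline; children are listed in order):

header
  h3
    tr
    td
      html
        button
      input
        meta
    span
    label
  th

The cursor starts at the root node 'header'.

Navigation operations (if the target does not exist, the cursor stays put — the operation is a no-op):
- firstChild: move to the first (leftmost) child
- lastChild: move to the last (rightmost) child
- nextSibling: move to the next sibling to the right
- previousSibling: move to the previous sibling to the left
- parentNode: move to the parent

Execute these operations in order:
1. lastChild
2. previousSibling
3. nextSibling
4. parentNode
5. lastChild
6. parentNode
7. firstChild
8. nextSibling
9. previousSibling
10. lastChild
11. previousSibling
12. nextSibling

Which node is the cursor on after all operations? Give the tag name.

Answer: label

Derivation:
After 1 (lastChild): th
After 2 (previousSibling): h3
After 3 (nextSibling): th
After 4 (parentNode): header
After 5 (lastChild): th
After 6 (parentNode): header
After 7 (firstChild): h3
After 8 (nextSibling): th
After 9 (previousSibling): h3
After 10 (lastChild): label
After 11 (previousSibling): span
After 12 (nextSibling): label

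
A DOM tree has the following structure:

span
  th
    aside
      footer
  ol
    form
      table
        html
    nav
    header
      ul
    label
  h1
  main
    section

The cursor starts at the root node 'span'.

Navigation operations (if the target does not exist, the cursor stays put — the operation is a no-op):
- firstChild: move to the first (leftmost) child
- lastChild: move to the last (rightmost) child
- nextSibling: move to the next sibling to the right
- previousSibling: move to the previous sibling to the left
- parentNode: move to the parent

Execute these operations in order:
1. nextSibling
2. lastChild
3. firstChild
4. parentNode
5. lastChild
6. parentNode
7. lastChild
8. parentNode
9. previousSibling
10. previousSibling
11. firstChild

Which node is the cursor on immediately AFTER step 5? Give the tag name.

After 1 (nextSibling): span (no-op, stayed)
After 2 (lastChild): main
After 3 (firstChild): section
After 4 (parentNode): main
After 5 (lastChild): section

Answer: section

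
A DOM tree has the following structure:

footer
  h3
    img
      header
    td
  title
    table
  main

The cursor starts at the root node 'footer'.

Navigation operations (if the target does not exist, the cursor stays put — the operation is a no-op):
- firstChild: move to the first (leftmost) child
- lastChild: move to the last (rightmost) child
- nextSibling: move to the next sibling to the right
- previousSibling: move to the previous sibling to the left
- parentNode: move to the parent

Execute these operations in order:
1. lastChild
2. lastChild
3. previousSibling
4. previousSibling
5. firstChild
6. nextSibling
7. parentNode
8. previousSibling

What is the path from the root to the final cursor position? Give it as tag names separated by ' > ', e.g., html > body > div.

After 1 (lastChild): main
After 2 (lastChild): main (no-op, stayed)
After 3 (previousSibling): title
After 4 (previousSibling): h3
After 5 (firstChild): img
After 6 (nextSibling): td
After 7 (parentNode): h3
After 8 (previousSibling): h3 (no-op, stayed)

Answer: footer > h3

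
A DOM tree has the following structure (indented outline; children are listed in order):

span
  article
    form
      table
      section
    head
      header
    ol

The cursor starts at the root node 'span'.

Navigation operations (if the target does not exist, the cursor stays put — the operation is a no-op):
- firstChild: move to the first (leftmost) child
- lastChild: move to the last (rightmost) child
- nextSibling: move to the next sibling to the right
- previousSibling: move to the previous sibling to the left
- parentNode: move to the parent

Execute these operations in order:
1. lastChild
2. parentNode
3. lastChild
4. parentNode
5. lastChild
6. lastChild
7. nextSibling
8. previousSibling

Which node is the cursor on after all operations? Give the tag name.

Answer: head

Derivation:
After 1 (lastChild): article
After 2 (parentNode): span
After 3 (lastChild): article
After 4 (parentNode): span
After 5 (lastChild): article
After 6 (lastChild): ol
After 7 (nextSibling): ol (no-op, stayed)
After 8 (previousSibling): head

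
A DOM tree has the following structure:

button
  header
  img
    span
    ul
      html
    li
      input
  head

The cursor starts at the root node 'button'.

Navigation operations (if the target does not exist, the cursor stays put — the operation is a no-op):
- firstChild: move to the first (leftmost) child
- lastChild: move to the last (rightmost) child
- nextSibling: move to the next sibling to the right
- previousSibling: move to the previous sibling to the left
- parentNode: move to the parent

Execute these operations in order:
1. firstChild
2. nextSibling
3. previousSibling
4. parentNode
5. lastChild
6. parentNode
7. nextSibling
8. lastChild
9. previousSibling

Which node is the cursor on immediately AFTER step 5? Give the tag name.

Answer: head

Derivation:
After 1 (firstChild): header
After 2 (nextSibling): img
After 3 (previousSibling): header
After 4 (parentNode): button
After 5 (lastChild): head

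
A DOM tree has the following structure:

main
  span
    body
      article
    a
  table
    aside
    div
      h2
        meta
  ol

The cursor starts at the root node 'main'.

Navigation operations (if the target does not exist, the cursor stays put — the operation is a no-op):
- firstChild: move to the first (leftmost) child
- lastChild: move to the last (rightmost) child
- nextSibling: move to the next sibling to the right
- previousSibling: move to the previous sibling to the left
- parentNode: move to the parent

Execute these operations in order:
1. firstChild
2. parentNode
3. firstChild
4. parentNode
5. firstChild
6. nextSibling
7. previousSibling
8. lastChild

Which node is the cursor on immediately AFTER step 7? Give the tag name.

After 1 (firstChild): span
After 2 (parentNode): main
After 3 (firstChild): span
After 4 (parentNode): main
After 5 (firstChild): span
After 6 (nextSibling): table
After 7 (previousSibling): span

Answer: span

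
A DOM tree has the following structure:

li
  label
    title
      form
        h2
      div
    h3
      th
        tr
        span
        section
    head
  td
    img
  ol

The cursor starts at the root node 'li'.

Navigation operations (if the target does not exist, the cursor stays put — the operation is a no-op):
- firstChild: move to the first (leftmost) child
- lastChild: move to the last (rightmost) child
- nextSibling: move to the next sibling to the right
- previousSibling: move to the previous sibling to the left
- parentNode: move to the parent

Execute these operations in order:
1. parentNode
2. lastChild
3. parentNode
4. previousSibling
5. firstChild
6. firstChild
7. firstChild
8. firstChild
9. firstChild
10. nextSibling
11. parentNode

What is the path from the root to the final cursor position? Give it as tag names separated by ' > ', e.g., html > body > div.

Answer: li > label > title > form

Derivation:
After 1 (parentNode): li (no-op, stayed)
After 2 (lastChild): ol
After 3 (parentNode): li
After 4 (previousSibling): li (no-op, stayed)
After 5 (firstChild): label
After 6 (firstChild): title
After 7 (firstChild): form
After 8 (firstChild): h2
After 9 (firstChild): h2 (no-op, stayed)
After 10 (nextSibling): h2 (no-op, stayed)
After 11 (parentNode): form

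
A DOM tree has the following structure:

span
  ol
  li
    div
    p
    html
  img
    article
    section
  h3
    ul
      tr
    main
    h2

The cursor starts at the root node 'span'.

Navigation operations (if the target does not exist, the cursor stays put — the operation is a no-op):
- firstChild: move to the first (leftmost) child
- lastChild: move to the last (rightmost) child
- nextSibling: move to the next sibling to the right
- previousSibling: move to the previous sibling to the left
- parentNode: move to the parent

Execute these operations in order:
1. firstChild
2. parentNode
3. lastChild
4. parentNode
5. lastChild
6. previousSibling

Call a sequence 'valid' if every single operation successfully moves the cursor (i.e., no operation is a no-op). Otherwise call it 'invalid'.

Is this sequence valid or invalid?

After 1 (firstChild): ol
After 2 (parentNode): span
After 3 (lastChild): h3
After 4 (parentNode): span
After 5 (lastChild): h3
After 6 (previousSibling): img

Answer: valid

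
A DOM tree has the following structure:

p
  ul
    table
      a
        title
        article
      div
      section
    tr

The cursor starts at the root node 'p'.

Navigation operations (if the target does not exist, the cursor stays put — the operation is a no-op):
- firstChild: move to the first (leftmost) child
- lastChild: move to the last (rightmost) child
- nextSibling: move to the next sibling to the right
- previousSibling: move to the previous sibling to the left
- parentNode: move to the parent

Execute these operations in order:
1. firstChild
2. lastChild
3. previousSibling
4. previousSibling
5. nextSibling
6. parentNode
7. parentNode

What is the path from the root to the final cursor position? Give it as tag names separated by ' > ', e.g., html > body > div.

Answer: p

Derivation:
After 1 (firstChild): ul
After 2 (lastChild): tr
After 3 (previousSibling): table
After 4 (previousSibling): table (no-op, stayed)
After 5 (nextSibling): tr
After 6 (parentNode): ul
After 7 (parentNode): p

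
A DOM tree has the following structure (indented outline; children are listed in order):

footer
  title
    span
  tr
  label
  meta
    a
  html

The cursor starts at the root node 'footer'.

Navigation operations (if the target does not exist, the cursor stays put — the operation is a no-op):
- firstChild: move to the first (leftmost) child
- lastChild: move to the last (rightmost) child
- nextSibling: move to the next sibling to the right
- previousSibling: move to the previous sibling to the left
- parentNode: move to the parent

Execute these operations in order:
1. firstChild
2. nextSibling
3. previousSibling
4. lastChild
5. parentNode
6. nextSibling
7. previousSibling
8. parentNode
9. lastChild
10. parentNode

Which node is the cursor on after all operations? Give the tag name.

Answer: footer

Derivation:
After 1 (firstChild): title
After 2 (nextSibling): tr
After 3 (previousSibling): title
After 4 (lastChild): span
After 5 (parentNode): title
After 6 (nextSibling): tr
After 7 (previousSibling): title
After 8 (parentNode): footer
After 9 (lastChild): html
After 10 (parentNode): footer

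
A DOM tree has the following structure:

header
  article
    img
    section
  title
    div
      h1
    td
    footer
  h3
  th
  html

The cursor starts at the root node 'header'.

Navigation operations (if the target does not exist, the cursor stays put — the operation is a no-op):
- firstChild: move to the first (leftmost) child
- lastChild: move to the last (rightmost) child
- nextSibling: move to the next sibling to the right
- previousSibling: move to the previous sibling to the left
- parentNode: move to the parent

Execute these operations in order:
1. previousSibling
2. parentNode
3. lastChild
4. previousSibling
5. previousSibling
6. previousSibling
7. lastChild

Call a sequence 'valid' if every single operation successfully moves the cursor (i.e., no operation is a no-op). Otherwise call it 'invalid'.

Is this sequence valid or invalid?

After 1 (previousSibling): header (no-op, stayed)
After 2 (parentNode): header (no-op, stayed)
After 3 (lastChild): html
After 4 (previousSibling): th
After 5 (previousSibling): h3
After 6 (previousSibling): title
After 7 (lastChild): footer

Answer: invalid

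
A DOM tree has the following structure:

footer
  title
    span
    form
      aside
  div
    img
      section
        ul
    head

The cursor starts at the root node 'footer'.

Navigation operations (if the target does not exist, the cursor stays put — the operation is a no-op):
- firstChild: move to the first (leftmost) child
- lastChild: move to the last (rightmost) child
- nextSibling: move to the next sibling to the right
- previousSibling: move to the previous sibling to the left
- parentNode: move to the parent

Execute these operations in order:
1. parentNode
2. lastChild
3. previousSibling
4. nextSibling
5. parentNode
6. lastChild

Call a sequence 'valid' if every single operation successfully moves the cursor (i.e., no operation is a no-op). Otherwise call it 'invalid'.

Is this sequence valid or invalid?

After 1 (parentNode): footer (no-op, stayed)
After 2 (lastChild): div
After 3 (previousSibling): title
After 4 (nextSibling): div
After 5 (parentNode): footer
After 6 (lastChild): div

Answer: invalid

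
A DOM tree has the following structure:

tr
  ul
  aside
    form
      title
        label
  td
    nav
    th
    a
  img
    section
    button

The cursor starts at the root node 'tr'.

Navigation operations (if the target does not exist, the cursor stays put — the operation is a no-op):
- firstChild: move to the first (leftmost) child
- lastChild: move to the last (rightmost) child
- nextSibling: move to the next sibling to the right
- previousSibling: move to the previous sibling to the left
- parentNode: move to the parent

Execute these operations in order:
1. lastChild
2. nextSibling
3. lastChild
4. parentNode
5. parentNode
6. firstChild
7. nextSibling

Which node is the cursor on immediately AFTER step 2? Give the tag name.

After 1 (lastChild): img
After 2 (nextSibling): img (no-op, stayed)

Answer: img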